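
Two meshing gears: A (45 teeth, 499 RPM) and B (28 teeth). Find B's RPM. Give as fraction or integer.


Gear ratio: teeth_A * RPM_A = teeth_B * RPM_B
45 * 499 = 28 * RPM_B
22455 = 28 * RPM_B
RPM_B = 22455 / 28
RPM_B = 22455/28

22455/28


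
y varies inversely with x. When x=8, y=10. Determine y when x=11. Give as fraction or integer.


Inverse proportion: y = k/x
Find k: k = 8 * 10 = 80
Compute y at x=11: y = 80/11
y = 80/11

80/11


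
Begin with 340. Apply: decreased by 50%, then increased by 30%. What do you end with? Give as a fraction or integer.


Start: 340
Step 1: decrease by 50% => multiply by 50/100
  340 * 50/100 = 170
Step 2: increase by 30% => multiply by 130/100
  170 * 130/100 = 221
Final value = 221

221


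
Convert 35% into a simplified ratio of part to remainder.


Part = 35%, Remainder = 65%
Ratio = 35:65
GCD(35, 65) = 5
Simplify: 7:13 = 7:13

7:13


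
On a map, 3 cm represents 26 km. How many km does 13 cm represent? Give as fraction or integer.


Map scale: 3 cm = 26 km
Measured distance on map = 13 cm
Set up proportion: 13 * 26 / 3
= 338 / 3
= 338/3 km

338/3


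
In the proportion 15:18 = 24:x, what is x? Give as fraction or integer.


Setting up: 15/18 = 24/x
Cross multiply: 15 * x = 18 * 24
15x = 432
x = 432/15
x = 144/5

144/5


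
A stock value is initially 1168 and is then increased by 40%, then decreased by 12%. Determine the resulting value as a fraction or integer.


Start: 1168
Step 1: increase by 40% => multiply by 140/100
  1168 * 140/100 = 8176/5
Step 2: decrease by 12% => multiply by 88/100
  8176/5 * 88/100 = 179872/125
Final value = 179872/125

179872/125


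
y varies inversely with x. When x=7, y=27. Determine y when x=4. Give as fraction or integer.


Inverse proportion: y = k/x
Find k: k = 7 * 27 = 189
Compute y at x=4: y = 189/4
y = 189/4

189/4


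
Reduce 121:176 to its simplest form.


Find GCD(121, 176)
GCD = 11
Divide both by 11: 121/11 = 11, 176/11 = 16
Simplified ratio = 11:16

11:16


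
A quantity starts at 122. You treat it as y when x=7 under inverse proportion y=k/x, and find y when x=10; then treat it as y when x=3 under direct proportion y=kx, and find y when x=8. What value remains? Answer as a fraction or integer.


Start with 122.
Step 1: Inverse prop: k = (122)*7; new y = k/10 = 122*7/10 = 427/5
Step 2: Direct prop: k = (427/5)/3; new y = k*8 = 427/5*8/3 = 3416/15
Final result = 3416/15

3416/15


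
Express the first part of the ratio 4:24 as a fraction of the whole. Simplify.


Total parts = 4 + 24 = 28
First part fraction = 4/28
Simplify: 4/28 = 1/7

1/7


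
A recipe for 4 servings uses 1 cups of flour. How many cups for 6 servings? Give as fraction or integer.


Original: 1 cups for 4 servings
Target servings = 6
Scaling factor = 6/4
New amount = 1 * 6/4
= 6/4
= 3/2 cups

3/2


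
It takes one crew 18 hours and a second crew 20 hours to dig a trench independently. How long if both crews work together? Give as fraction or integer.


Rate of A = 1/18 job per hour
Rate of B = 1/20 job per hour
Combined rate = 1/18 + 1/20
Find common denominator: (20 + 18)/(18*20) = 38/360
Combined rate = 19/180 job per hour
Time together = 1 / (19/180) = 180/19 hours

180/19


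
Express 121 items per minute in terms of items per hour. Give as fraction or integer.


Converting from per minute to per hour
Rate = 121 items per minute
Multiply by 60: 121 * 60
= 7260 items per hour

7260


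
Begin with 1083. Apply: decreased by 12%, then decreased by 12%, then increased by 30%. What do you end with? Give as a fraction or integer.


Start: 1083
Step 1: decrease by 12% => multiply by 88/100
  1083 * 88/100 = 23826/25
Step 2: decrease by 12% => multiply by 88/100
  23826/25 * 88/100 = 524172/625
Step 3: increase by 30% => multiply by 130/100
  524172/625 * 130/100 = 3407118/3125
Final value = 3407118/3125

3407118/3125


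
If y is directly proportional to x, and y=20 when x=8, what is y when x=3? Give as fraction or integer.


Direct proportion: y = kx
Find k: k = 20/8 = 5/2
Compute y at x=3: y = 5/2 * 3
y = 15/2

15/2


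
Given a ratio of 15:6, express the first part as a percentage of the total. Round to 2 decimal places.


Total parts = 15 + 6 = 21
First part fraction = 15/21
Percentage = (15/21) * 100
= 0.714286 * 100
= 71.43%

71.43


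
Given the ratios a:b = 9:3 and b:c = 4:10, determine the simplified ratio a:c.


Given a:b = 9:3 and b:c = 4:10
Make b consistent. Multiply first ratio by 4: a:b = 36:12
Multiply second ratio by 3: b:c = 12:30
Now b = 12 in both, so a:b:c = 36:12:30
Therefore a:c = 36:30
Simplify by GCD: a:c = 6:5

6:5


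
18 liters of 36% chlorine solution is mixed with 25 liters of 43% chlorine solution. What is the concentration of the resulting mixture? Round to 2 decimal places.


Solute in mixture 1 = 36% of 18 L = 18*36/100 = 162/25 L
Solute in mixture 2 = 43% of 25 L = 25*43/100 = 43/4 L
Total solute = 162/25 + 43/4 = 1723/100 L
Total volume = 18 + 25 = 43 L
Final concentration = 1723/100/43 * 100 = 40.07%

40.07


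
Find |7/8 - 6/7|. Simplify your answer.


Simplify: 7/8 = 7/8 and 6/7 = 6/7
Find common denominator: LCD = 56
Convert: 49/56 and 48/56
Difference = |49 - 48|/56 = 1/56
Simplified = 1/56

1/56


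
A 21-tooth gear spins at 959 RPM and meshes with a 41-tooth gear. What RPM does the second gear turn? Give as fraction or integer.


Gear ratio: teeth_A * RPM_A = teeth_B * RPM_B
21 * 959 = 41 * RPM_B
20139 = 41 * RPM_B
RPM_B = 20139 / 41
RPM_B = 20139/41

20139/41


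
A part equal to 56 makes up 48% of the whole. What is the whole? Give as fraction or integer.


Given: 56 is 48% of the whole
Set up: 56 = 48/100 * whole
whole = 56 * 100 / 48
whole = 5600 / 48
whole = 350/3

350/3


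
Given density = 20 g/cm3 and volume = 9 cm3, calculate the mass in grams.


Using mass = density * volume
Density = 20 g/cm3
Volume = 9 cm3
Mass = 20 * 9
= 180 g

180


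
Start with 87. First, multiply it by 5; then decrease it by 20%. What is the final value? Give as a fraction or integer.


Start with 87.
Step 1: Multiply by 5: 87 * 5 = 435
Step 2: Decrease by 20%: 435 * 80/100 = 348
Final result = 348

348


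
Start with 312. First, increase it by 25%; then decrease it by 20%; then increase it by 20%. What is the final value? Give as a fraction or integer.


Start with 312.
Step 1: Increase by 25%: 312 * 125/100 = 390
Step 2: Decrease by 20%: 390 * 80/100 = 312
Step 3: Increase by 20%: 312 * 120/100 = 1872/5
Final result = 1872/5

1872/5


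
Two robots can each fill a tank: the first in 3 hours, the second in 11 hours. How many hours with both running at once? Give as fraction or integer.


Rate of A = 1/3 job per hour
Rate of B = 1/11 job per hour
Combined rate = 1/3 + 1/11
Find common denominator: (11 + 3)/(3*11) = 14/33
Combined rate = 14/33 job per hour
Time together = 1 / (14/33) = 33/14 hours

33/14


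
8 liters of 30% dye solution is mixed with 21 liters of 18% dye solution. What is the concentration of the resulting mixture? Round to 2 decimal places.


Solute in mixture 1 = 30% of 8 L = 8*30/100 = 12/5 L
Solute in mixture 2 = 18% of 21 L = 21*18/100 = 189/50 L
Total solute = 12/5 + 189/50 = 309/50 L
Total volume = 8 + 21 = 29 L
Final concentration = 309/50/29 * 100 = 21.31%

21.31


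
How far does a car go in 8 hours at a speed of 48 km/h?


Using distance = speed * time
Speed = 48 km/h
Time = 8 hours
Distance = 48 * 8
= 384 km

384


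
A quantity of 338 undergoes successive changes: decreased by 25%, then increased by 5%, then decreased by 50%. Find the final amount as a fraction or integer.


Start: 338
Step 1: decrease by 25% => multiply by 75/100
  338 * 75/100 = 507/2
Step 2: increase by 5% => multiply by 105/100
  507/2 * 105/100 = 10647/40
Step 3: decrease by 50% => multiply by 50/100
  10647/40 * 50/100 = 10647/80
Final value = 10647/80

10647/80


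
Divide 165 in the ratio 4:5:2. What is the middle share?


Ratio = 4:5:2
Total parts = 4 + 5 + 2 = 11
Value per part = 165 / 11 = 15
First share = 4 * 15 = 60
Middle share = 5 * 15 = 75
Third share = 2 * 15 = 30

75


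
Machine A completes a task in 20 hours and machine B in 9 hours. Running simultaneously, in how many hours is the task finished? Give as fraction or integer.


Rate of A = 1/20 job per hour
Rate of B = 1/9 job per hour
Combined rate = 1/20 + 1/9
Find common denominator: (9 + 20)/(20*9) = 29/180
Combined rate = 29/180 job per hour
Time together = 1 / (29/180) = 180/29 hours

180/29


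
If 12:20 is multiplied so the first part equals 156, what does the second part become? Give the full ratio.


Original ratio: 12:20
First term target: 156
Scale factor = 156 / 12 = 13
Multiply second term: 20 * 13 = 260
Equivalent ratio = 156:260

156:260


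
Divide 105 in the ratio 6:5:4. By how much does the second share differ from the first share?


Total parts = 6 + 5 + 4 = 15
Value per part = 105 / 15 = 7
Shares: 6*7=42, 5*7=35, 4*7=28
Second share = 35, first share = 42
Difference = |35 - 42| = 7

7


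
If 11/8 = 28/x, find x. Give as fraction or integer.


Setting up: 11/8 = 28/x
Cross multiply: 11 * x = 8 * 28
11x = 224
x = 224/11
x = 224/11

224/11


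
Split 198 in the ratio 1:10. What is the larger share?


Total parts = 1 + 10 = 11
Value per part = 198 / 11 = 18
First share = 1 * 18 = 18
Second share = 10 * 18 = 180
Larger share = 180

180


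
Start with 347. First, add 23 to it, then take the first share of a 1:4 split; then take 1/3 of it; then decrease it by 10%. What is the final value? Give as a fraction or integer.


Start with 347.
Step 1: Add 23: 347+23=370; split 1:4 first = 370*1/5 = 74
Step 2: Take 1/3: 74 * 1/3 = 74/3
Step 3: Decrease by 10%: 74/3 * 90/100 = 111/5
Final result = 111/5

111/5


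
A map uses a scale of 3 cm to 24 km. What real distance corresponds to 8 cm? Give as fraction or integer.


Map scale: 3 cm = 24 km
Measured distance on map = 8 cm
Set up proportion: 8 * 24 / 3
= 192 / 3
= 64 km

64


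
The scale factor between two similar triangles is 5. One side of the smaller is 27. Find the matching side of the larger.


Similar triangles have proportional sides
Scale factor = 5
Smaller side = 27
Corresponding larger side = 27 * 5
= 135

135


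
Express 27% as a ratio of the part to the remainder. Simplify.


Part = 27%, Remainder = 73%
Ratio = 27:73
GCD(27, 73) = 1
Simplify: 27:73 = 27:73

27:73


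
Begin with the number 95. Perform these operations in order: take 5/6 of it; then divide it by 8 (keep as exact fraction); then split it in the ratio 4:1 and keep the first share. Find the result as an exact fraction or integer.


Start with 95.
Step 1: Take 5/6: 95 * 5/6 = 475/6
Step 2: Divide by 8: 475/6 / 8 = 475/48
Step 3: Split 4:1, first share = 475/48 * 4/5 = 95/12
Final result = 95/12

95/12


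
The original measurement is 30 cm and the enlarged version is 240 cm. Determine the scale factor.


Original length = 30 cm
Scaled length = 240 cm
Scale factor = 240 / 30
= 8

8


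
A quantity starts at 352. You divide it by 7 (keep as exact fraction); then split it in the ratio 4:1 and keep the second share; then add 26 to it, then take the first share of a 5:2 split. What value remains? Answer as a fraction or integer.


Start with 352.
Step 1: Divide by 7: 352 / 7 = 352/7
Step 2: Split 4:1, second share = 352/7 * 1/5 = 352/35
Step 3: Add 26: 352/35+26=1262/35; split 5:2 first = 1262/35*5/7 = 1262/49
Final result = 1262/49

1262/49


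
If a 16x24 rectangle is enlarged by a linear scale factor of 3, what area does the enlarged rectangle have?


Original dimensions: 16 x 24
Enlargement factor = 3
New width = 16 * 3 = 48
New height = 24 * 3 = 72
New area = 48 * 72 = 3456

3456


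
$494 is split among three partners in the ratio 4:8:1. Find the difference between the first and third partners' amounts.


Total parts = 4 + 8 + 1 = 13
Value per part = 494 / 13 = 38
Shares: 4*38=152, 8*38=304, 1*38=38
First share = 152, third share = 38
Difference = |152 - 38| = 114

114


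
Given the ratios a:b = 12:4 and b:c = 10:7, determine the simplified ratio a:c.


Given a:b = 12:4 and b:c = 10:7
Make b consistent. Multiply first ratio by 10: a:b = 120:40
Multiply second ratio by 4: b:c = 40:28
Now b = 40 in both, so a:b:c = 120:40:28
Therefore a:c = 120:28
Simplify by GCD: a:c = 30:7

30:7


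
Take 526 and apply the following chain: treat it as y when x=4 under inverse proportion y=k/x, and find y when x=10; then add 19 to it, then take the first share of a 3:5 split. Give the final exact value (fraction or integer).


Start with 526.
Step 1: Inverse prop: k = (526)*4; new y = k/10 = 526*4/10 = 1052/5
Step 2: Add 19: 1052/5+19=1147/5; split 3:5 first = 1147/5*3/8 = 3441/40
Final result = 3441/40

3441/40


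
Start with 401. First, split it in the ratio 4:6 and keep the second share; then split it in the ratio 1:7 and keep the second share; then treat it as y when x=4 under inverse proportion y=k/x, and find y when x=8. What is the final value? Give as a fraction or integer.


Start with 401.
Step 1: Split 4:6, second share = 401 * 6/10 = 1203/5
Step 2: Split 1:7, second share = 1203/5 * 7/8 = 8421/40
Step 3: Inverse prop: k = (8421/40)*4; new y = k/8 = 8421/40*4/8 = 8421/80
Final result = 8421/80

8421/80


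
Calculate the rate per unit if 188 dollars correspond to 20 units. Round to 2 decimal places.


Total dollars = 188
Number of units = 20
Unit rate = 188 / 20
= 9.40 dollars per unit

9.40


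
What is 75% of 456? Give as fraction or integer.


Compute 75% of 456
Convert percentage: 75% = 75/100
Multiply: 456 * 75/100
= 34200/100
= 342

342


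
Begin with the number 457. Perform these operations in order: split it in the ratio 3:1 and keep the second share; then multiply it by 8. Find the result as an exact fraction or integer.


Start with 457.
Step 1: Split 3:1, second share = 457 * 1/4 = 457/4
Step 2: Multiply by 8: 457/4 * 8 = 914
Final result = 914

914


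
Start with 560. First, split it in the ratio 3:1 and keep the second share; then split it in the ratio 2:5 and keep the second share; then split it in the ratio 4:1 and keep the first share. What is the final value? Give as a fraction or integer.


Start with 560.
Step 1: Split 3:1, second share = 560 * 1/4 = 140
Step 2: Split 2:5, second share = 140 * 5/7 = 100
Step 3: Split 4:1, first share = 100 * 4/5 = 80
Final result = 80

80


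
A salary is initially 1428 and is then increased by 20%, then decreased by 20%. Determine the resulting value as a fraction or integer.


Start: 1428
Step 1: increase by 20% => multiply by 120/100
  1428 * 120/100 = 8568/5
Step 2: decrease by 20% => multiply by 80/100
  8568/5 * 80/100 = 34272/25
Final value = 34272/25

34272/25


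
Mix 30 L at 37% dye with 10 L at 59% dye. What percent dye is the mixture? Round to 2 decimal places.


Solute in mixture 1 = 37% of 30 L = 30*37/100 = 111/10 L
Solute in mixture 2 = 59% of 10 L = 10*59/100 = 59/10 L
Total solute = 111/10 + 59/10 = 17 L
Total volume = 30 + 10 = 40 L
Final concentration = 17/40 * 100 = 42.50%

42.50


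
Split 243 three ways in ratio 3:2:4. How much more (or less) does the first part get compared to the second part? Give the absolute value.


Total parts = 3 + 2 + 4 = 9
Value per part = 243 / 9 = 27
Shares: 3*27=81, 2*27=54, 4*27=108
First share = 81, second share = 54
Difference = |81 - 54| = 27

27


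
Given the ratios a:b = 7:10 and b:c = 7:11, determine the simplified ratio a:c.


Given a:b = 7:10 and b:c = 7:11
Make b consistent. Multiply first ratio by 7: a:b = 49:70
Multiply second ratio by 10: b:c = 70:110
Now b = 70 in both, so a:b:c = 49:70:110
Therefore a:c = 49:110
Simplify by GCD: a:c = 49:110

49:110


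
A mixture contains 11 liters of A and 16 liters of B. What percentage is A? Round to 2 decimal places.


Volume of A = 11 L
Volume of B = 16 L
Total volume = 11 + 16 = 27 L
Percentage of A = (11/27) * 100
= 40.74%

40.74


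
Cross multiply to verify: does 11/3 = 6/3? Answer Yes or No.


Cross multiply to check 11/3 = 6/3
Left cross product: 11 * 3 = 33
Right cross product: 3 * 6 = 18
33 != 18
Not equal, so proportions differ => No

No


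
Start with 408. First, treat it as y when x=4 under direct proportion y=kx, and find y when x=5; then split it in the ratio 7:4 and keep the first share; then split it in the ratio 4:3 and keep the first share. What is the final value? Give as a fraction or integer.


Start with 408.
Step 1: Direct prop: k = (408)/4; new y = k*5 = 408*5/4 = 510
Step 2: Split 7:4, first share = 510 * 7/11 = 3570/11
Step 3: Split 4:3, first share = 3570/11 * 4/7 = 2040/11
Final result = 2040/11

2040/11


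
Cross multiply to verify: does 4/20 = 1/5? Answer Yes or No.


Cross multiply to check 4/20 = 1/5
Left cross product: 4 * 5 = 20
Right cross product: 20 * 1 = 20
20 = 20
Equal, so proportions match => Yes

Yes


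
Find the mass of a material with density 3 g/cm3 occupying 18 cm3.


Using mass = density * volume
Density = 3 g/cm3
Volume = 18 cm3
Mass = 3 * 18
= 54 g

54


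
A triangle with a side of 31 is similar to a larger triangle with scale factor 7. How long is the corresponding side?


Similar triangles have proportional sides
Scale factor = 7
Smaller side = 31
Corresponding larger side = 31 * 7
= 217

217


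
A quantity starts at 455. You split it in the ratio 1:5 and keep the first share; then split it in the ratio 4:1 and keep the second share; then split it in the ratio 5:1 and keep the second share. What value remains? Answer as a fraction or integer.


Start with 455.
Step 1: Split 1:5, first share = 455 * 1/6 = 455/6
Step 2: Split 4:1, second share = 455/6 * 1/5 = 91/6
Step 3: Split 5:1, second share = 91/6 * 1/6 = 91/36
Final result = 91/36

91/36


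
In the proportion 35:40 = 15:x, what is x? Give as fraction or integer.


Setting up: 35/40 = 15/x
Cross multiply: 35 * x = 40 * 15
35x = 600
x = 600/35
x = 120/7

120/7


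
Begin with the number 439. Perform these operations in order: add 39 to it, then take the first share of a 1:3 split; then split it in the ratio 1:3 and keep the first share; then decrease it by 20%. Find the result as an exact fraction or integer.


Start with 439.
Step 1: Add 39: 439+39=478; split 1:3 first = 478*1/4 = 239/2
Step 2: Split 1:3, first share = 239/2 * 1/4 = 239/8
Step 3: Decrease by 20%: 239/8 * 80/100 = 239/10
Final result = 239/10

239/10


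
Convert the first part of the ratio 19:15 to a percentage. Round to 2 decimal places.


Total parts = 19 + 15 = 34
First part fraction = 19/34
Percentage = (19/34) * 100
= 0.558824 * 100
= 55.88%

55.88


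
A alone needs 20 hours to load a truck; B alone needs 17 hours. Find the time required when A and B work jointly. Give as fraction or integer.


Rate of A = 1/20 job per hour
Rate of B = 1/17 job per hour
Combined rate = 1/20 + 1/17
Find common denominator: (17 + 20)/(20*17) = 37/340
Combined rate = 37/340 job per hour
Time together = 1 / (37/340) = 340/37 hours

340/37


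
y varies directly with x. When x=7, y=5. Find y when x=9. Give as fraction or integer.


Direct proportion: y = kx
Find k: k = 5/7 = 5/7
Compute y at x=9: y = 5/7 * 9
y = 45/7

45/7


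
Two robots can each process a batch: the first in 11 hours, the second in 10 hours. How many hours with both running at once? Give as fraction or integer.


Rate of A = 1/11 job per hour
Rate of B = 1/10 job per hour
Combined rate = 1/11 + 1/10
Find common denominator: (10 + 11)/(11*10) = 21/110
Combined rate = 21/110 job per hour
Time together = 1 / (21/110) = 110/21 hours

110/21


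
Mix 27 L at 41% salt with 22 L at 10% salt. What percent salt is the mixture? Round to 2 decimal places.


Solute in mixture 1 = 41% of 27 L = 27*41/100 = 1107/100 L
Solute in mixture 2 = 10% of 22 L = 22*10/100 = 11/5 L
Total solute = 1107/100 + 11/5 = 1327/100 L
Total volume = 27 + 22 = 49 L
Final concentration = 1327/100/49 * 100 = 27.08%

27.08


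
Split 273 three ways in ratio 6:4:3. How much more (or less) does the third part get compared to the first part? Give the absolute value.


Total parts = 6 + 4 + 3 = 13
Value per part = 273 / 13 = 21
Shares: 6*21=126, 4*21=84, 3*21=63
Third share = 63, first share = 126
Difference = |63 - 126| = 63

63


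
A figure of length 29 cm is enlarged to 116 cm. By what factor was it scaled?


Original length = 29 cm
Scaled length = 116 cm
Scale factor = 116 / 29
= 4

4


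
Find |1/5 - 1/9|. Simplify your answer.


Simplify: 1/5 = 1/5 and 1/9 = 1/9
Find common denominator: LCD = 45
Convert: 9/45 and 5/45
Difference = |9 - 5|/45 = 4/45
Simplified = 4/45

4/45


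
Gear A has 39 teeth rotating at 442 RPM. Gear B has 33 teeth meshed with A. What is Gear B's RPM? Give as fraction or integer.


Gear ratio: teeth_A * RPM_A = teeth_B * RPM_B
39 * 442 = 33 * RPM_B
17238 = 33 * RPM_B
RPM_B = 17238 / 33
RPM_B = 5746/11

5746/11


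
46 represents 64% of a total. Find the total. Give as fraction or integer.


Given: 46 is 64% of the whole
Set up: 46 = 64/100 * whole
whole = 46 * 100 / 64
whole = 4600 / 64
whole = 575/8

575/8


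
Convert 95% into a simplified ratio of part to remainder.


Part = 95%, Remainder = 5%
Ratio = 95:5
GCD(95, 5) = 5
Simplify: 19:1 = 19:1

19:1


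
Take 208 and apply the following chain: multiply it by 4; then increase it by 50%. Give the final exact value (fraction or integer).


Start with 208.
Step 1: Multiply by 4: 208 * 4 = 832
Step 2: Increase by 50%: 832 * 150/100 = 1248
Final result = 1248

1248


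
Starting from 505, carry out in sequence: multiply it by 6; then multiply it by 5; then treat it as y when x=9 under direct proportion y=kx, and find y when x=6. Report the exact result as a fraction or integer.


Start with 505.
Step 1: Multiply by 6: 505 * 6 = 3030
Step 2: Multiply by 5: 3030 * 5 = 15150
Step 3: Direct prop: k = (15150)/9; new y = k*6 = 15150*6/9 = 10100
Final result = 10100

10100


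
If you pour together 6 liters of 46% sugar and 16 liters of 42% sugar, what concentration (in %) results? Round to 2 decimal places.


Solute in mixture 1 = 46% of 6 L = 6*46/100 = 69/25 L
Solute in mixture 2 = 42% of 16 L = 16*42/100 = 168/25 L
Total solute = 69/25 + 168/25 = 237/25 L
Total volume = 6 + 16 = 22 L
Final concentration = 237/25/22 * 100 = 43.09%

43.09


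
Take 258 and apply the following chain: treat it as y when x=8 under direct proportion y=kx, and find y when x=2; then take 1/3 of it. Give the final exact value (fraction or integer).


Start with 258.
Step 1: Direct prop: k = (258)/8; new y = k*2 = 258*2/8 = 129/2
Step 2: Take 1/3: 129/2 * 1/3 = 43/2
Final result = 43/2

43/2


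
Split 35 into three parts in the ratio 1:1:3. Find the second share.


Ratio = 1:1:3
Total parts = 1 + 1 + 3 = 5
Value per part = 35 / 5 = 7
First share = 1 * 7 = 7
Middle share = 1 * 7 = 7
Third share = 3 * 7 = 21

7


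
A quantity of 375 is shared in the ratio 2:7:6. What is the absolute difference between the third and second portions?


Total parts = 2 + 7 + 6 = 15
Value per part = 375 / 15 = 25
Shares: 2*25=50, 7*25=175, 6*25=150
Third share = 150, second share = 175
Difference = |150 - 175| = 25

25


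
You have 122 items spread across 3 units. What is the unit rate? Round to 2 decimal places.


Total items = 122
Number of units = 3
Unit rate = 122 / 3
= 40.67 items per unit

40.67


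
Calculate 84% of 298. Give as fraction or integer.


Compute 84% of 298
Convert percentage: 84% = 84/100
Multiply: 298 * 84/100
= 25032/100
= 6258/25

6258/25


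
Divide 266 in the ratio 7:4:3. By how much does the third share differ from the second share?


Total parts = 7 + 4 + 3 = 14
Value per part = 266 / 14 = 19
Shares: 7*19=133, 4*19=76, 3*19=57
Third share = 57, second share = 76
Difference = |57 - 76| = 19

19


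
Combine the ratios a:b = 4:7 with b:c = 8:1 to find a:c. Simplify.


Given a:b = 4:7 and b:c = 8:1
Make b consistent. Multiply first ratio by 8: a:b = 32:56
Multiply second ratio by 7: b:c = 56:7
Now b = 56 in both, so a:b:c = 32:56:7
Therefore a:c = 32:7
Simplify by GCD: a:c = 32:7

32:7


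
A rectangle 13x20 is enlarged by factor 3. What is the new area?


Original dimensions: 13 x 20
Enlargement factor = 3
New width = 13 * 3 = 39
New height = 20 * 3 = 60
New area = 39 * 60 = 2340

2340


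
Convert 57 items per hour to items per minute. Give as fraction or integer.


Converting from per hour to per minute
Rate = 57 items per hour
Divide by 60: 57/60
= 19/20 items per minute

19/20


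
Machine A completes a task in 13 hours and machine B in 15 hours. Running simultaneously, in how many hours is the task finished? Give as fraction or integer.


Rate of A = 1/13 job per hour
Rate of B = 1/15 job per hour
Combined rate = 1/13 + 1/15
Find common denominator: (15 + 13)/(13*15) = 28/195
Combined rate = 28/195 job per hour
Time together = 1 / (28/195) = 195/28 hours

195/28


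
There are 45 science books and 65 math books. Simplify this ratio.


Find GCD(45, 65)
GCD = 5
Divide both by 5: 45/5 = 9, 65/5 = 13
Simplified ratio = 9:13

9:13


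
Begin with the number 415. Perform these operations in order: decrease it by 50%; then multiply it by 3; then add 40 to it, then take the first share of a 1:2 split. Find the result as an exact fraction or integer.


Start with 415.
Step 1: Decrease by 50%: 415 * 50/100 = 415/2
Step 2: Multiply by 3: 415/2 * 3 = 1245/2
Step 3: Add 40: 1245/2+40=1325/2; split 1:2 first = 1325/2*1/3 = 1325/6
Final result = 1325/6

1325/6


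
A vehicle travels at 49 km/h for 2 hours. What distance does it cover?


Using distance = speed * time
Speed = 49 km/h
Time = 2 hours
Distance = 49 * 2
= 98 km

98


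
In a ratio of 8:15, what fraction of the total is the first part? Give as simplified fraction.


Total parts = 8 + 15 = 23
First part fraction = 8/23
Simplify: 8/23 = 8/23

8/23


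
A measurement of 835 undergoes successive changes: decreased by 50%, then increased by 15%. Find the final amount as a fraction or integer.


Start: 835
Step 1: decrease by 50% => multiply by 50/100
  835 * 50/100 = 835/2
Step 2: increase by 15% => multiply by 115/100
  835/2 * 115/100 = 3841/8
Final value = 3841/8

3841/8


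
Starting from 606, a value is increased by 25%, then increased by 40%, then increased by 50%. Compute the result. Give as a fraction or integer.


Start: 606
Step 1: increase by 25% => multiply by 125/100
  606 * 125/100 = 1515/2
Step 2: increase by 40% => multiply by 140/100
  1515/2 * 140/100 = 2121/2
Step 3: increase by 50% => multiply by 150/100
  2121/2 * 150/100 = 6363/4
Final value = 6363/4

6363/4


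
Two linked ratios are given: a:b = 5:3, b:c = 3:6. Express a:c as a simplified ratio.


Given a:b = 5:3 and b:c = 3:6
Make b consistent. Multiply first ratio by 3: a:b = 15:9
Multiply second ratio by 3: b:c = 9:18
Now b = 9 in both, so a:b:c = 15:9:18
Therefore a:c = 15:18
Simplify by GCD: a:c = 5:6

5:6


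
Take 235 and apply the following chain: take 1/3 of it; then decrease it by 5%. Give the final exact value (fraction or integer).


Start with 235.
Step 1: Take 1/3: 235 * 1/3 = 235/3
Step 2: Decrease by 5%: 235/3 * 95/100 = 893/12
Final result = 893/12

893/12


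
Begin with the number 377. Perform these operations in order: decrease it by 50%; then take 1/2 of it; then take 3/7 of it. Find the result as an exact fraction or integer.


Start with 377.
Step 1: Decrease by 50%: 377 * 50/100 = 377/2
Step 2: Take 1/2: 377/2 * 1/2 = 377/4
Step 3: Take 3/7: 377/4 * 3/7 = 1131/28
Final result = 1131/28

1131/28


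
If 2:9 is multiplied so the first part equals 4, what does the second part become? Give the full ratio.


Original ratio: 2:9
First term target: 4
Scale factor = 4 / 2 = 2
Multiply second term: 9 * 2 = 18
Equivalent ratio = 4:18

4:18


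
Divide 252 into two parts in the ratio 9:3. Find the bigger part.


Total parts = 9 + 3 = 12
Value per part = 252 / 12 = 21
First share = 9 * 21 = 189
Second share = 3 * 21 = 63
Larger share = 189

189


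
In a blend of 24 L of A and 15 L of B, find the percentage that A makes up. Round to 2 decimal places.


Volume of A = 24 L
Volume of B = 15 L
Total volume = 24 + 15 = 39 L
Percentage of A = (24/39) * 100
= 61.54%

61.54


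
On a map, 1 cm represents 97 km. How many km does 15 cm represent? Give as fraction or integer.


Map scale: 1 cm = 97 km
Measured distance on map = 15 cm
Set up proportion: 15 * 97 / 1
= 1455 / 1
= 1455 km

1455


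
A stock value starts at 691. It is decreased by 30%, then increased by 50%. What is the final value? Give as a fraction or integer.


Start: 691
Step 1: decrease by 30% => multiply by 70/100
  691 * 70/100 = 4837/10
Step 2: increase by 50% => multiply by 150/100
  4837/10 * 150/100 = 14511/20
Final value = 14511/20

14511/20


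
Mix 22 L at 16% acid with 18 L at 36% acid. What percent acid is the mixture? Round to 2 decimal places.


Solute in mixture 1 = 16% of 22 L = 22*16/100 = 88/25 L
Solute in mixture 2 = 36% of 18 L = 18*36/100 = 162/25 L
Total solute = 88/25 + 162/25 = 10 L
Total volume = 22 + 18 = 40 L
Final concentration = 10/40 * 100 = 25.00%

25.00


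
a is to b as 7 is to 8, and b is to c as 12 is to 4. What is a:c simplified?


Given a:b = 7:8 and b:c = 12:4
Make b consistent. Multiply first ratio by 12: a:b = 84:96
Multiply second ratio by 8: b:c = 96:32
Now b = 96 in both, so a:b:c = 84:96:32
Therefore a:c = 84:32
Simplify by GCD: a:c = 21:8

21:8


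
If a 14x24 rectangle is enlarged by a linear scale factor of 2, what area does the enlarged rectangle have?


Original dimensions: 14 x 24
Enlargement factor = 2
New width = 14 * 2 = 28
New height = 24 * 2 = 48
New area = 28 * 48 = 1344

1344


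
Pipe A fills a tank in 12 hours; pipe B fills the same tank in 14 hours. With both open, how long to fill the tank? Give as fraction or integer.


Rate of A = 1/12 job per hour
Rate of B = 1/14 job per hour
Combined rate = 1/12 + 1/14
Find common denominator: (14 + 12)/(12*14) = 26/168
Combined rate = 13/84 job per hour
Time together = 1 / (13/84) = 84/13 hours

84/13


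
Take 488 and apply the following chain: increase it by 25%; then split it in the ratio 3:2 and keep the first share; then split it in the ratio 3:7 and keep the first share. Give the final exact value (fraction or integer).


Start with 488.
Step 1: Increase by 25%: 488 * 125/100 = 610
Step 2: Split 3:2, first share = 610 * 3/5 = 366
Step 3: Split 3:7, first share = 366 * 3/10 = 549/5
Final result = 549/5

549/5


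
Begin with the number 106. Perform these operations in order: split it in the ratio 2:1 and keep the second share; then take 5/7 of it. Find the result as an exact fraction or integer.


Start with 106.
Step 1: Split 2:1, second share = 106 * 1/3 = 106/3
Step 2: Take 5/7: 106/3 * 5/7 = 530/21
Final result = 530/21

530/21


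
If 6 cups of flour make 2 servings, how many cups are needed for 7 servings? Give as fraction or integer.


Original: 6 cups for 2 servings
Target servings = 7
Scaling factor = 7/2
New amount = 6 * 7/2
= 42/2
= 21 cups

21


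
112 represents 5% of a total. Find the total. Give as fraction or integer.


Given: 112 is 5% of the whole
Set up: 112 = 5/100 * whole
whole = 112 * 100 / 5
whole = 11200 / 5
whole = 2240

2240


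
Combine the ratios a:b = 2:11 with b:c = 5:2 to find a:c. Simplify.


Given a:b = 2:11 and b:c = 5:2
Make b consistent. Multiply first ratio by 5: a:b = 10:55
Multiply second ratio by 11: b:c = 55:22
Now b = 55 in both, so a:b:c = 10:55:22
Therefore a:c = 10:22
Simplify by GCD: a:c = 5:11

5:11


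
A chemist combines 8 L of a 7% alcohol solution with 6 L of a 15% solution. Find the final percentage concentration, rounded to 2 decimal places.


Solute in mixture 1 = 7% of 8 L = 8*7/100 = 14/25 L
Solute in mixture 2 = 15% of 6 L = 6*15/100 = 9/10 L
Total solute = 14/25 + 9/10 = 73/50 L
Total volume = 8 + 6 = 14 L
Final concentration = 73/50/14 * 100 = 10.43%

10.43


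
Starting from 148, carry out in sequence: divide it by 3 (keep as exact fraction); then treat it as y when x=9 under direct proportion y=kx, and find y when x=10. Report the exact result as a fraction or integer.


Start with 148.
Step 1: Divide by 3: 148 / 3 = 148/3
Step 2: Direct prop: k = (148/3)/9; new y = k*10 = 148/3*10/9 = 1480/27
Final result = 1480/27

1480/27


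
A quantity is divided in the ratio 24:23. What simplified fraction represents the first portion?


Total parts = 24 + 23 = 47
First part fraction = 24/47
Simplify: 24/47 = 24/47

24/47


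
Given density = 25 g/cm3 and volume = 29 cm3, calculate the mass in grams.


Using mass = density * volume
Density = 25 g/cm3
Volume = 29 cm3
Mass = 25 * 29
= 725 g

725


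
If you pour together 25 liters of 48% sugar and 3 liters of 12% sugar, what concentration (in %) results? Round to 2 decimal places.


Solute in mixture 1 = 48% of 25 L = 25*48/100 = 12 L
Solute in mixture 2 = 12% of 3 L = 3*12/100 = 9/25 L
Total solute = 12 + 9/25 = 309/25 L
Total volume = 25 + 3 = 28 L
Final concentration = 309/25/28 * 100 = 44.14%

44.14


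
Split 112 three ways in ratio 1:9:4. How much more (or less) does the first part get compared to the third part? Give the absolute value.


Total parts = 1 + 9 + 4 = 14
Value per part = 112 / 14 = 8
Shares: 1*8=8, 9*8=72, 4*8=32
First share = 8, third share = 32
Difference = |8 - 32| = 24

24


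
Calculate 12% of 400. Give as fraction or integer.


Compute 12% of 400
Convert percentage: 12% = 12/100
Multiply: 400 * 12/100
= 4800/100
= 48

48


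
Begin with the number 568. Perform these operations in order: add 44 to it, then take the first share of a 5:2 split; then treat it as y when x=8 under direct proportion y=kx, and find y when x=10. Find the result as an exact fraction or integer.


Start with 568.
Step 1: Add 44: 568+44=612; split 5:2 first = 612*5/7 = 3060/7
Step 2: Direct prop: k = (3060/7)/8; new y = k*10 = 3060/7*10/8 = 3825/7
Final result = 3825/7

3825/7


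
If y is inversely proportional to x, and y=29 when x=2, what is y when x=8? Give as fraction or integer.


Inverse proportion: y = k/x
Find k: k = 2 * 29 = 58
Compute y at x=8: y = 58/8
y = 29/4

29/4


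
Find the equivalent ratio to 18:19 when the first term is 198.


Original ratio: 18:19
First term target: 198
Scale factor = 198 / 18 = 11
Multiply second term: 19 * 11 = 209
Equivalent ratio = 198:209

198:209


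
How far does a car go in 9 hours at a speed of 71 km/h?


Using distance = speed * time
Speed = 71 km/h
Time = 9 hours
Distance = 71 * 9
= 639 km

639


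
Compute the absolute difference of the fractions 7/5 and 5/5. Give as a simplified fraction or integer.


Simplify: 7/5 = 7/5 and 5/5 = 1
Find common denominator: LCD = 5
Convert: 7/5 and 5/5
Difference = |7 - 5|/5 = 2/5
Simplified = 2/5

2/5


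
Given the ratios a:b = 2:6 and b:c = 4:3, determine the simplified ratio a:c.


Given a:b = 2:6 and b:c = 4:3
Make b consistent. Multiply first ratio by 4: a:b = 8:24
Multiply second ratio by 6: b:c = 24:18
Now b = 24 in both, so a:b:c = 8:24:18
Therefore a:c = 8:18
Simplify by GCD: a:c = 4:9

4:9


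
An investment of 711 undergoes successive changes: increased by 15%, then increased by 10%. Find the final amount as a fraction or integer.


Start: 711
Step 1: increase by 15% => multiply by 115/100
  711 * 115/100 = 16353/20
Step 2: increase by 10% => multiply by 110/100
  16353/20 * 110/100 = 179883/200
Final value = 179883/200

179883/200


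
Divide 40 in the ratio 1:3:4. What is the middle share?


Ratio = 1:3:4
Total parts = 1 + 3 + 4 = 8
Value per part = 40 / 8 = 5
First share = 1 * 5 = 5
Middle share = 3 * 5 = 15
Third share = 4 * 5 = 20

15


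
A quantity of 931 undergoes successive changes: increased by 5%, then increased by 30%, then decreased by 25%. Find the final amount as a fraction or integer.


Start: 931
Step 1: increase by 5% => multiply by 105/100
  931 * 105/100 = 19551/20
Step 2: increase by 30% => multiply by 130/100
  19551/20 * 130/100 = 254163/200
Step 3: decrease by 25% => multiply by 75/100
  254163/200 * 75/100 = 762489/800
Final value = 762489/800

762489/800


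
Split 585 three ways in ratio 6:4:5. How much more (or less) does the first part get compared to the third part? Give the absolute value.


Total parts = 6 + 4 + 5 = 15
Value per part = 585 / 15 = 39
Shares: 6*39=234, 4*39=156, 5*39=195
First share = 234, third share = 195
Difference = |234 - 195| = 39

39


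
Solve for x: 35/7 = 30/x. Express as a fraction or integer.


Setting up: 35/7 = 30/x
Cross multiply: 35 * x = 7 * 30
35x = 210
x = 210/35
x = 6

6


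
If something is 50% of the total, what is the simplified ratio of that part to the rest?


Part = 50%, Remainder = 50%
Ratio = 50:50
GCD(50, 50) = 50
Simplify: 1:1 = 1:1

1:1


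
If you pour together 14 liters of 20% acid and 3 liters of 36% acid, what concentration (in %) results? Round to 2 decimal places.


Solute in mixture 1 = 20% of 14 L = 14*20/100 = 14/5 L
Solute in mixture 2 = 36% of 3 L = 3*36/100 = 27/25 L
Total solute = 14/5 + 27/25 = 97/25 L
Total volume = 14 + 3 = 17 L
Final concentration = 97/25/17 * 100 = 22.82%

22.82


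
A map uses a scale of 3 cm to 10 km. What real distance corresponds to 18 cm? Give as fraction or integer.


Map scale: 3 cm = 10 km
Measured distance on map = 18 cm
Set up proportion: 18 * 10 / 3
= 180 / 3
= 60 km

60


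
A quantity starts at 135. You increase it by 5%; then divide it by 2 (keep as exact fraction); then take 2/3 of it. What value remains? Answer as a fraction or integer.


Start with 135.
Step 1: Increase by 5%: 135 * 105/100 = 567/4
Step 2: Divide by 2: 567/4 / 2 = 567/8
Step 3: Take 2/3: 567/8 * 2/3 = 189/4
Final result = 189/4

189/4


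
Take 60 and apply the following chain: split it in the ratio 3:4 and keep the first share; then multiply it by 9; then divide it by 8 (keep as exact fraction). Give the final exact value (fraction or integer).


Start with 60.
Step 1: Split 3:4, first share = 60 * 3/7 = 180/7
Step 2: Multiply by 9: 180/7 * 9 = 1620/7
Step 3: Divide by 8: 1620/7 / 8 = 405/14
Final result = 405/14

405/14


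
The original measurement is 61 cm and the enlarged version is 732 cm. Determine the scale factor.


Original length = 61 cm
Scaled length = 732 cm
Scale factor = 732 / 61
= 12

12


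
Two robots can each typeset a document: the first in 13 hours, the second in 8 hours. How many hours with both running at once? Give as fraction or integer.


Rate of A = 1/13 job per hour
Rate of B = 1/8 job per hour
Combined rate = 1/13 + 1/8
Find common denominator: (8 + 13)/(13*8) = 21/104
Combined rate = 21/104 job per hour
Time together = 1 / (21/104) = 104/21 hours

104/21


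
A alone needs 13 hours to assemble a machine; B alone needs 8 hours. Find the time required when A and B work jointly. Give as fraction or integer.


Rate of A = 1/13 job per hour
Rate of B = 1/8 job per hour
Combined rate = 1/13 + 1/8
Find common denominator: (8 + 13)/(13*8) = 21/104
Combined rate = 21/104 job per hour
Time together = 1 / (21/104) = 104/21 hours

104/21


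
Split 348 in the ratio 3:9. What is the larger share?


Total parts = 3 + 9 = 12
Value per part = 348 / 12 = 29
First share = 3 * 29 = 87
Second share = 9 * 29 = 261
Larger share = 261

261


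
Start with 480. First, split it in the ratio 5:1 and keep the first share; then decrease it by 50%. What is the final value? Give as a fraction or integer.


Start with 480.
Step 1: Split 5:1, first share = 480 * 5/6 = 400
Step 2: Decrease by 50%: 400 * 50/100 = 200
Final result = 200

200


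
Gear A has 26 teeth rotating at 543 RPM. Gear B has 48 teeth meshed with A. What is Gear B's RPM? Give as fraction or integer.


Gear ratio: teeth_A * RPM_A = teeth_B * RPM_B
26 * 543 = 48 * RPM_B
14118 = 48 * RPM_B
RPM_B = 14118 / 48
RPM_B = 2353/8

2353/8
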